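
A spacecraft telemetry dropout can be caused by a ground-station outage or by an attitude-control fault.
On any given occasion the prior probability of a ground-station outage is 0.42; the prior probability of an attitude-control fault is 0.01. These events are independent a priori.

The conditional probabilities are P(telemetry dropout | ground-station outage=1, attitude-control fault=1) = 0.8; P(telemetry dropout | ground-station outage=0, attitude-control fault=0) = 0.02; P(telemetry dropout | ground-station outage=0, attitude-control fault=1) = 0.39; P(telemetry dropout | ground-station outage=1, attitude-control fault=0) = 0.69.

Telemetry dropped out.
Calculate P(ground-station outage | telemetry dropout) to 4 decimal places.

P(ground-station outage | telemetry dropout) ≈ 0.9548

P(telemetry dropout) = 0.02·0.58·0.99 + 0.39·0.58·0.01 + 0.69·0.42·0.99 + 0.8·0.42·0.01 = 0.011484 + 0.002262 + 0.286902 + 0.003360 = 0.304008
Of this, 0.290262 comes from 0.286902 + 0.003360 (the ground-station outage=true cases).
So P(ground-station outage | telemetry dropout) = 0.290262/0.304008 ≈ 0.9548.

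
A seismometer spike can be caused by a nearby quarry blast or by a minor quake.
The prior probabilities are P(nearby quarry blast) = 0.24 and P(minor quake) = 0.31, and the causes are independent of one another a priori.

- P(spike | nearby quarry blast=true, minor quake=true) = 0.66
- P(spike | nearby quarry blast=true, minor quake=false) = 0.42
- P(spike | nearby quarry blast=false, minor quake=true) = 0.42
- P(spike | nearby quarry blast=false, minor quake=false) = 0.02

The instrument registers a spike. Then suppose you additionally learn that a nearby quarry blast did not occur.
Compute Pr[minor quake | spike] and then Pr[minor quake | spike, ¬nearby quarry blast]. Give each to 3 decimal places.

Pr[minor quake | spike] ≈ 0.649; Pr[minor quake | spike, ¬nearby quarry blast] ≈ 0.904

By total probability over the 4 (nearby quarry blast, minor quake) configurations:
  P(spike) = 0.02*0.76*0.69 + 0.42*0.76*0.31 + 0.42*0.24*0.69 + 0.66*0.24*0.31
        = 0.010488 + 0.098952 + 0.069552 + 0.049104 = 0.228096
The terms with minor quake present sum to 0.148056, so
  P(minor quake | spike) = 0.148056 / 0.228096 ≈ 0.649

Now also conditioning on nearby quarry blast≠true:
Sum P(spike|·) weighted by the priors over both values of minor quake:
  P(spike | ¬nearby quarry blast) = 0.02*0.69 + 0.42*0.31
        = 0.013800 + 0.130200 = 0.144000
The terms with minor quake present sum to 0.130200, so
  P(minor quake | spike, ¬nearby quarry blast) = 0.130200 / 0.144000 ≈ 0.904
With nearby quarry blast excluded, minor quake must carry more of the explanatory weight for the spike.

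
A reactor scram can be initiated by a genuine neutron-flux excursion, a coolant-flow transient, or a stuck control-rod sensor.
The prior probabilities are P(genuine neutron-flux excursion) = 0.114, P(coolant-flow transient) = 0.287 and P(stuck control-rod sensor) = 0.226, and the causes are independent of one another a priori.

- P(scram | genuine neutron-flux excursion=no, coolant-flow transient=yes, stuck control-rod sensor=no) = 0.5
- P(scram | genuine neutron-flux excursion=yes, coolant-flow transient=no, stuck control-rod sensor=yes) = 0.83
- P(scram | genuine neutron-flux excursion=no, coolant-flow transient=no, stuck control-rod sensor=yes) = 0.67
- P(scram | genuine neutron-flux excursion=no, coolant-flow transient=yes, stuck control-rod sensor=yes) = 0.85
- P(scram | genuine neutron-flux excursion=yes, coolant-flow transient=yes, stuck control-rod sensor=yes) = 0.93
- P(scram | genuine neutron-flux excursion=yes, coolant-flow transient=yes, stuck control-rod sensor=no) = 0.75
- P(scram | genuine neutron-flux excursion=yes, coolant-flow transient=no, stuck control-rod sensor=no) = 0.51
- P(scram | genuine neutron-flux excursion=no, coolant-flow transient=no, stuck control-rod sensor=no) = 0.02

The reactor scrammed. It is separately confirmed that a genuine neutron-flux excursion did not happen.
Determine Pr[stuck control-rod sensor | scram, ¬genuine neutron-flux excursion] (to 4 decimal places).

P(scram | ¬genuine neutron-flux excursion) = 0.02*0.713*0.774 + 0.67*0.713*0.226 + 0.5*0.287*0.774 + 0.85*0.287*0.226 = 0.011037 + 0.107962 + 0.111069 + 0.055133 = 0.285201
The stuck control-rod sensor-present share is 0.107962 + 0.055133 = 0.163095.
Hence the posterior is 0.163095/0.285201 ≈ 0.5719.

Pr[stuck control-rod sensor | scram, ¬genuine neutron-flux excursion] ≈ 0.5719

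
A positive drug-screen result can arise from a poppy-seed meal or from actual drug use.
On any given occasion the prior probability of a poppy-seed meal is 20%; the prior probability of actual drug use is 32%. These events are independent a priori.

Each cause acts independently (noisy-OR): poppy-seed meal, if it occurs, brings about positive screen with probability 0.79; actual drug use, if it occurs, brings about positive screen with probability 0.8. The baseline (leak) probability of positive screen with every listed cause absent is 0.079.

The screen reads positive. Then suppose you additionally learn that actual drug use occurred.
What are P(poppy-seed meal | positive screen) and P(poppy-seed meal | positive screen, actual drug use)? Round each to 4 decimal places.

P(poppy-seed meal | positive screen) ≈ 0.4047; P(poppy-seed meal | positive screen, actual drug use) ≈ 0.2276

Under noisy-OR, P(positive screen | causes) = 1 − (1−0.079)·∏(1−qᵢ) over the active causes.
P(positive screen) = 0.079·0.8·0.68 + 0.8158·0.8·0.32 + 0.80659·0.2·0.68 + 0.961318·0.2·0.32 = 0.042976 + 0.208845 + 0.109696 + 0.061524 = 0.423041
The poppy-seed meal-present share is 0.109696 + 0.061524 = 0.171220.
Hence the posterior is 0.171220/0.423041 ≈ 0.4047.

Now condition on the additional information:
Sum P(positive screen|·) weighted by the priors over both values of poppy-seed meal:
  P(positive screen | actual drug use) = 0.8158×0.8 + 0.961318×0.2
        = 0.652640 + 0.192264 = 0.844904
Configurations with poppy-seed meal contribute 0.192264, so
  P(poppy-seed meal | positive screen, actual drug use) = 0.192264 / 0.844904 ≈ 0.2276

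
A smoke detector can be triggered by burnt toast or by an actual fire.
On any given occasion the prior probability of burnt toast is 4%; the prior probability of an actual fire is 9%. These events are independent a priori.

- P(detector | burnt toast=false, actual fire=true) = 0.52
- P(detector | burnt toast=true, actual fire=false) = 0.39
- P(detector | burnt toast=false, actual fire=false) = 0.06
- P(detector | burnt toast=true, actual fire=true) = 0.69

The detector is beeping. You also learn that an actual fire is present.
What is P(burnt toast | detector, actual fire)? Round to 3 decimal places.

P(burnt toast | detector, actual fire) ≈ 0.052

Enumerate both values of burnt toast and weight by the priors:
  P(detector | actual fire) = 0.52·0.96 + 0.69·0.04
        = 0.499200 + 0.027600 = 0.526800
The terms with burnt toast present sum to 0.027600, so
  P(burnt toast | detector, actual fire) = 0.027600 / 0.526800 ≈ 0.052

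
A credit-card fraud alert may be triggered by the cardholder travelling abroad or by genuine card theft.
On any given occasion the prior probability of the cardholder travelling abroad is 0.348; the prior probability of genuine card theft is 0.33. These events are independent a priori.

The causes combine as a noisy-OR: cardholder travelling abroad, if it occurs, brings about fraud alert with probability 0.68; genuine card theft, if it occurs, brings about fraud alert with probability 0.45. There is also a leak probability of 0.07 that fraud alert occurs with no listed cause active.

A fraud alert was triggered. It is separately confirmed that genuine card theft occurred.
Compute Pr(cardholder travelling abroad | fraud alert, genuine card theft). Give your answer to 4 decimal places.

Under noisy-OR, P(fraud alert | causes) = 1 − (1−0.07)·∏(1−qᵢ) over the active causes.
Enumerate both values of cardholder travelling abroad and weight by the priors:
  P(fraud alert | genuine card theft) = 0.4885×0.652 + 0.83632×0.348
        = 0.318502 + 0.291039 = 0.609541
Keeping only the cardholder travelling abroad-present terms gives 0.291039, so
  P(cardholder travelling abroad | fraud alert, genuine card theft) = 0.291039 / 0.609541 ≈ 0.4775

Pr(cardholder travelling abroad | fraud alert, genuine card theft) ≈ 0.4775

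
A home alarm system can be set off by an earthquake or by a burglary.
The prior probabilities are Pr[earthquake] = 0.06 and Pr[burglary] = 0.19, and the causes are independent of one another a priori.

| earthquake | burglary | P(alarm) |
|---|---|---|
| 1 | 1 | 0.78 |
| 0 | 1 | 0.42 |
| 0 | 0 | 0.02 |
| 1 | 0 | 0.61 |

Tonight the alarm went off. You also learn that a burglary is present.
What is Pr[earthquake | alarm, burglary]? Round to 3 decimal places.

Sum P(alarm|·) weighted by the priors over both values of earthquake:
  P(alarm | burglary) = 0.42*0.94 + 0.78*0.06
        = 0.394800 + 0.046800 = 0.441600
Keeping only the earthquake-present terms gives 0.046800, so
  P(earthquake | alarm, burglary) = 0.046800 / 0.441600 ≈ 0.106

Pr[earthquake | alarm, burglary] ≈ 0.106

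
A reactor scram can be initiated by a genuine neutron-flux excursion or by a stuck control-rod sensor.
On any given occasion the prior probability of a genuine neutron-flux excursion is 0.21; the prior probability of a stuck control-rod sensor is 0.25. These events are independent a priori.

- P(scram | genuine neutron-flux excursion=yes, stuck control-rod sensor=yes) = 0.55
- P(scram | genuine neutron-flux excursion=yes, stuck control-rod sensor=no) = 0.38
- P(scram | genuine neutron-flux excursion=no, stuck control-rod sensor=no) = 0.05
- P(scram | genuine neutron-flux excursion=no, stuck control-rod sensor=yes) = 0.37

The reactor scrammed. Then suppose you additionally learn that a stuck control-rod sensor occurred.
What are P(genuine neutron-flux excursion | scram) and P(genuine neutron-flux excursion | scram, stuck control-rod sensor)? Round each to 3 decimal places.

P(genuine neutron-flux excursion | scram) ≈ 0.463; P(genuine neutron-flux excursion | scram, stuck control-rod sensor) ≈ 0.283

Weight on genuine neutron-flux excursion=true, given the evidence: 0.059850 + 0.028875 = 0.088725
The normalizing constant is 0.05*0.79*0.75 + 0.37*0.79*0.25 + 0.38*0.21*0.75 + 0.55*0.21*0.25 = 0.191425
P(genuine neutron-flux excursion | scram) = 0.088725/0.191425 ≈ 0.463

Now also conditioning on stuck control-rod sensor=true:
Sum P(scram|·) weighted by the priors over both values of genuine neutron-flux excursion:
  P(scram | stuck control-rod sensor) = 0.37·0.79 + 0.55·0.21
        = 0.292300 + 0.115500 = 0.407800
Configurations with genuine neutron-flux excursion contribute 0.115500, so
  P(genuine neutron-flux excursion | scram, stuck control-rod sensor) = 0.115500 / 0.407800 ≈ 0.283
This is intercausal reasoning (explaining away): once stuck control-rod sensor accounts for the scram, genuine neutron-flux excursion becomes less likely.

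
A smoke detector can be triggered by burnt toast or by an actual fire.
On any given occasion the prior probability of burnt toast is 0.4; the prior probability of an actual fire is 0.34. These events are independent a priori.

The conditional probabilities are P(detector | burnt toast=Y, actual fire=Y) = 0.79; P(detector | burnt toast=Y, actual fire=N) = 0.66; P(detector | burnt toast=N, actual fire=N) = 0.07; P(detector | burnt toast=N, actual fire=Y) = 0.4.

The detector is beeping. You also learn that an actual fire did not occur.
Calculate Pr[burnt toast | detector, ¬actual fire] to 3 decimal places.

Pr[burnt toast | detector, ¬actual fire] ≈ 0.863

P(detector | ¬actual fire) = 0.07·0.6 + 0.66·0.4 = 0.042000 + 0.264000 = 0.306000
The burnt toast-present share is 0.66·0.4 = 0.264000.
Hence the posterior is 0.264000/0.306000 ≈ 0.863.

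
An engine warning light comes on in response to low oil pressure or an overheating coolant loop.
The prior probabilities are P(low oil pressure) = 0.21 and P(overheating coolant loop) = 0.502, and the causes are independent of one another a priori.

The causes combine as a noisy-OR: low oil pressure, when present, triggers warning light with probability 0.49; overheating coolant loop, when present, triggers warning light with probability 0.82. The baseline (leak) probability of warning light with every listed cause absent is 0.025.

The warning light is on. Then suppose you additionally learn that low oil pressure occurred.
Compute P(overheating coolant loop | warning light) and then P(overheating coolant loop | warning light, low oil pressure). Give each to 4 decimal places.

P(overheating coolant loop | warning light) ≈ 0.8714; P(overheating coolant loop | warning light, low oil pressure) ≈ 0.6461

Under noisy-OR, P(warning light | causes) = 1 − (1−0.025)·∏(1−qᵢ) over the active causes.
Enumerate the 4 (low oil pressure, overheating coolant loop) configurations and weight by the priors:
  P(warning light) = 0.025*0.79*0.498 + 0.8245*0.79*0.502 + 0.50275*0.21*0.498 + 0.910495*0.21*0.502
        = 0.009836 + 0.326980 + 0.052578 + 0.095984 = 0.485378
The terms with overheating coolant loop present sum to 0.422964, so
  P(overheating coolant loop | warning light) = 0.422964 / 0.485378 ≈ 0.8714

With the extra evidence:
P(warning light | low oil pressure) = 0.50275*0.498 + 0.910495*0.502 = 0.250370 + 0.457068 = 0.707438
The overheating coolant loop-present share is 0.910495*0.502 = 0.457068.
So P(overheating coolant loop | warning light, low oil pressure) = 0.457068/0.707438 ≈ 0.6461.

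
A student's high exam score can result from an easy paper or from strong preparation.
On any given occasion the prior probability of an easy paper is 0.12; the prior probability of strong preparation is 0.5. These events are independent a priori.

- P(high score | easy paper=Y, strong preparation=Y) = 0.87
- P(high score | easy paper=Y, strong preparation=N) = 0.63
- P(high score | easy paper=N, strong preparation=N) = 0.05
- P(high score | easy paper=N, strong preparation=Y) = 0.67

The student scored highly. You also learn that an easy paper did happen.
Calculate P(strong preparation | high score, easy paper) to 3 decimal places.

P(strong preparation | high score, easy paper) ≈ 0.580

Numerator (weight on configurations with strong preparation): 0.87·0.5 = 0.435000
The normalizing constant is 0.63·0.5 + 0.87·0.5 = 0.750000
P(strong preparation | high score, easy paper) = 0.435000/0.750000 ≈ 0.580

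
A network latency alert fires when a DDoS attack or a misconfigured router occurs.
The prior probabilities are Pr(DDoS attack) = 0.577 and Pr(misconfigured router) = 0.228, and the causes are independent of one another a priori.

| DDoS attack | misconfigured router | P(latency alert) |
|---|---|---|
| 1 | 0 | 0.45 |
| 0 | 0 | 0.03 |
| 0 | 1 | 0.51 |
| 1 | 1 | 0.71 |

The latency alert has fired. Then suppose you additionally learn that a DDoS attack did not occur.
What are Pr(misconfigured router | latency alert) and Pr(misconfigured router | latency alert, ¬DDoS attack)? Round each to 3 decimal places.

Pr(misconfigured router | latency alert) ≈ 0.404; Pr(misconfigured router | latency alert, ¬DDoS attack) ≈ 0.834

By total probability over the 4 (DDoS attack, misconfigured router) configurations:
  P(latency alert) = 0.03×0.423×0.772 + 0.51×0.423×0.228 + 0.45×0.577×0.772 + 0.71×0.577×0.228
        = 0.009797 + 0.049186 + 0.200450 + 0.093405 = 0.352838
Keeping only the misconfigured router-present terms gives 0.142591, so
  P(misconfigured router | latency alert) = 0.142591 / 0.352838 ≈ 0.404

With the extra evidence:
By total probability over both values of misconfigured router:
  P(latency alert | ¬DDoS attack) = 0.03×0.772 + 0.51×0.228
        = 0.023160 + 0.116280 = 0.139440
Configurations with misconfigured router contribute 0.116280, so
  P(misconfigured router | latency alert, ¬DDoS attack) = 0.116280 / 0.139440 ≈ 0.834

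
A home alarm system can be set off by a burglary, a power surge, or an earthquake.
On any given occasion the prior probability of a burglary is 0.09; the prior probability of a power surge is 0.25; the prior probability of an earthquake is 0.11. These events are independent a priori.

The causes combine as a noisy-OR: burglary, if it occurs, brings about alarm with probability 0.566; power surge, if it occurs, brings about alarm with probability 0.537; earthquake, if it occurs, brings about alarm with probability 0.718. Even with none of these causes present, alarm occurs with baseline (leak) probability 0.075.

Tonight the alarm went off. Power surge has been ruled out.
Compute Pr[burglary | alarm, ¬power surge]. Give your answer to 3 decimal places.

Pr[burglary | alarm, ¬power surge] ≈ 0.296

Under noisy-OR, P(alarm | causes) = 1 − (1−0.075)·∏(1−qᵢ) over the active causes.
P(alarm | ¬power surge) = 0.075·0.91·0.89 + 0.73915·0.91·0.11 + 0.59855·0.09·0.89 + 0.886791·0.09·0.11 = 0.060743 + 0.073989 + 0.047944 + 0.008779 = 0.191455
Restricting to configurations with burglary present: 0.047944 + 0.008779 = 0.056723.
P(burglary | alarm, ¬power surge) = 0.056723 / 0.191455 ≈ 0.296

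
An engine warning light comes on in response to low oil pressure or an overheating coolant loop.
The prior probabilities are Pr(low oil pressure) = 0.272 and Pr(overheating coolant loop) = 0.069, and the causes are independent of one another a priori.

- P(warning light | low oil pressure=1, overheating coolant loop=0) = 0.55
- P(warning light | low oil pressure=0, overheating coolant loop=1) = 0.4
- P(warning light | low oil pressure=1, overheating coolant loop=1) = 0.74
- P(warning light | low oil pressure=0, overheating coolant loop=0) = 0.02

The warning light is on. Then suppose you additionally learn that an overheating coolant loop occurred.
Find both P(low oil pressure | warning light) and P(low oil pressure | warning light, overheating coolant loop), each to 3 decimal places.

P(low oil pressure | warning light) ≈ 0.820; P(low oil pressure | warning light, overheating coolant loop) ≈ 0.409

For the numerator, keep only low oil pressure=true terms: 0.139278 + 0.013888 = 0.153166
The normalizing constant is 0.02*0.728*0.931 + 0.4*0.728*0.069 + 0.55*0.272*0.931 + 0.74*0.272*0.069 = 0.186814
P(low oil pressure | warning light) = 0.153166/0.186814 ≈ 0.820

With the extra evidence:
Enumerate both values of low oil pressure and weight by the priors:
  P(warning light | overheating coolant loop) = 0.4*0.728 + 0.74*0.272
        = 0.291200 + 0.201280 = 0.492480
The terms with low oil pressure present sum to 0.201280, so
  P(low oil pressure | warning light, overheating coolant loop) = 0.201280 / 0.492480 ≈ 0.409
This is intercausal reasoning (explaining away): once overheating coolant loop accounts for the warning light, low oil pressure becomes less likely.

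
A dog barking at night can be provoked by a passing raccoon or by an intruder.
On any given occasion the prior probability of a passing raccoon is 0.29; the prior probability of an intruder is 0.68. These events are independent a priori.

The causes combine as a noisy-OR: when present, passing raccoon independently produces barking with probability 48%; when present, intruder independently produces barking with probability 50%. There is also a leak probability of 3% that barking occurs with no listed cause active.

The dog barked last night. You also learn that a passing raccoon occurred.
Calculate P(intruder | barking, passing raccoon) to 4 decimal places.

P(intruder | barking, passing raccoon) ≈ 0.7623

Under noisy-OR, P(barking | causes) = 1 − (1−0.03)·∏(1−qᵢ) over the active causes.
Weight on intruder=true, given the evidence: 0.7478*0.68 = 0.508504
The normalizing constant is 0.4956*0.32 + 0.7478*0.68 = 0.667096
P(intruder | barking, passing raccoon) = 0.508504/0.667096 ≈ 0.7623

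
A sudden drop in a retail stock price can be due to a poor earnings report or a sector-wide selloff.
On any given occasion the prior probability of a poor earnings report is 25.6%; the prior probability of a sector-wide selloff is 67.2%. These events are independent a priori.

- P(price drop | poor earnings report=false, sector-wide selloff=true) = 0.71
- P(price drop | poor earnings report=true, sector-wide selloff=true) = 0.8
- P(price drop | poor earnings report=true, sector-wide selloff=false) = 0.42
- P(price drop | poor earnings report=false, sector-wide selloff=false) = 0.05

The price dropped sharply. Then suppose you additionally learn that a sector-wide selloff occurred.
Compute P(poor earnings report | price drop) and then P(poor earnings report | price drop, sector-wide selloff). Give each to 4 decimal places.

P(poor earnings report | price drop) ≈ 0.3201; P(poor earnings report | price drop, sector-wide selloff) ≈ 0.2794

P(price drop) = 0.05*0.744*0.328 + 0.71*0.744*0.672 + 0.42*0.256*0.328 + 0.8*0.256*0.672 = 0.012202 + 0.354977 + 0.035267 + 0.137626 = 0.540072
Restricting to configurations with poor earnings report present: 0.035267 + 0.137626 = 0.172893.
Hence the posterior is 0.172893/0.540072 ≈ 0.3201.

Now also conditioning on sector-wide selloff=true:
P(price drop | sector-wide selloff) = 0.71*0.744 + 0.8*0.256 = 0.528240 + 0.204800 = 0.733040
The poor earnings report-present share is 0.8*0.256 = 0.204800.
So P(poor earnings report | price drop, sector-wide selloff) = 0.204800/0.733040 ≈ 0.2794.
Conditioning on sector-wide selloff lowers the posterior on poor earnings report: the classic explaining-away effect in a common-effect structure.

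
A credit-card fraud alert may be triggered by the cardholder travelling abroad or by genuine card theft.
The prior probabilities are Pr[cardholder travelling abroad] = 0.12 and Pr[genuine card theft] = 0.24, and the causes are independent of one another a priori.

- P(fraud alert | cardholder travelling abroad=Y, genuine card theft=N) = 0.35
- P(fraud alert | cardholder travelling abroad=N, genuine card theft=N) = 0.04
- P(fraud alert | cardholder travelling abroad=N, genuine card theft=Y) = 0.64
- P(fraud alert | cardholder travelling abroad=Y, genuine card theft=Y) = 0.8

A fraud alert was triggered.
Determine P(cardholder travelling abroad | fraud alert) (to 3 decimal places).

P(cardholder travelling abroad | fraud alert) ≈ 0.253

Weight on cardholder travelling abroad=true, given the evidence: 0.031920 + 0.023040 = 0.054960
Denominator P(fraud alert): 0.04×0.88×0.76 + 0.64×0.88×0.24 + 0.35×0.12×0.76 + 0.8×0.12×0.24 = 0.216880
Posterior = 0.054960 / 0.216880 ≈ 0.253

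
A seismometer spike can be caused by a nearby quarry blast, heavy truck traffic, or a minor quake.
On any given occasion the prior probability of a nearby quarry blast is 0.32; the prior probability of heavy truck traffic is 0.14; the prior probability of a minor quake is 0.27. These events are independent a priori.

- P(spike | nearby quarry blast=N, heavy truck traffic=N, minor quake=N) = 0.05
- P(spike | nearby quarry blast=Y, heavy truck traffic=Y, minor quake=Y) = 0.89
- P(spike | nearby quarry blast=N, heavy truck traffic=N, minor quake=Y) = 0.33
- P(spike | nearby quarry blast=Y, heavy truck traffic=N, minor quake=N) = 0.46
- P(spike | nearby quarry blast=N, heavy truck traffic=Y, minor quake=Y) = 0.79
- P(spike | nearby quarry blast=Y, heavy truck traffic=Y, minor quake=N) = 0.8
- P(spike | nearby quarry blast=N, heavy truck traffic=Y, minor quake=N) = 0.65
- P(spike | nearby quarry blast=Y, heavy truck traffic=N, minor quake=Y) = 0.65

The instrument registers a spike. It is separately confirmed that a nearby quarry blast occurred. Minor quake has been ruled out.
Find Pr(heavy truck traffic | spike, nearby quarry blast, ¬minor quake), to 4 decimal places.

By total probability over both values of heavy truck traffic:
  P(spike | nearby quarry blast, ¬minor quake) = 0.46×0.86 + 0.8×0.14
        = 0.395600 + 0.112000 = 0.507600
Keeping only the heavy truck traffic-present terms gives 0.112000, so
  P(heavy truck traffic | spike, nearby quarry blast, ¬minor quake) = 0.112000 / 0.507600 ≈ 0.2206

Pr(heavy truck traffic | spike, nearby quarry blast, ¬minor quake) ≈ 0.2206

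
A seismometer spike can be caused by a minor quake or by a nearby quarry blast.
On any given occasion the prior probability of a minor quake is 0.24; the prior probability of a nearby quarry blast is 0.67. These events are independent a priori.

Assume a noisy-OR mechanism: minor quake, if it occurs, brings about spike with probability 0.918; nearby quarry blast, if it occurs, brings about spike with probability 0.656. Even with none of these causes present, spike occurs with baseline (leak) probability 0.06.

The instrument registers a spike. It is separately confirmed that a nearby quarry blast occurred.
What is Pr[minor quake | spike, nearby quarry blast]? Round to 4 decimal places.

Pr[minor quake | spike, nearby quarry blast] ≈ 0.3124

Under noisy-OR, P(spike | causes) = 1 − (1−0.06)·∏(1−qᵢ) over the active causes.
Sum P(spike|·) weighted by the priors over both values of minor quake:
  P(spike | nearby quarry blast) = 0.67664×0.76 + 0.973484×0.24
        = 0.514246 + 0.233636 = 0.747882
The terms with minor quake present sum to 0.233636, so
  P(minor quake | spike, nearby quarry blast) = 0.233636 / 0.747882 ≈ 0.3124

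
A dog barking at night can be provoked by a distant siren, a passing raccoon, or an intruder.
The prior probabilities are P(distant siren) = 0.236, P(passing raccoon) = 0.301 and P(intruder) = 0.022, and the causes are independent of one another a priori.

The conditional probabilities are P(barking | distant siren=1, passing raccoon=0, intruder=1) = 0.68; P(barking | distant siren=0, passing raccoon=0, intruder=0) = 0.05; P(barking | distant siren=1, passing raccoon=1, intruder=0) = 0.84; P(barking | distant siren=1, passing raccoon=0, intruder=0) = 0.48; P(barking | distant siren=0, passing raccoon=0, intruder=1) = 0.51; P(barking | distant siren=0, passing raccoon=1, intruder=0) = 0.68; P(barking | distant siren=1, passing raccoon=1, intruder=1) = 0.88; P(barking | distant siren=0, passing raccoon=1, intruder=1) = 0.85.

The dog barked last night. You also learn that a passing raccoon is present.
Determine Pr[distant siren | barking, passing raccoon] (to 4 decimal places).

Weight on distant siren=true, given the evidence: 0.193879 + 0.004569 = 0.198448
The normalizing constant is 0.68×0.764×0.978 + 0.85×0.764×0.022 + 0.84×0.236×0.978 + 0.88×0.236×0.022 = 0.720826
Posterior = 0.198448 / 0.720826 ≈ 0.2753

Pr[distant siren | barking, passing raccoon] ≈ 0.2753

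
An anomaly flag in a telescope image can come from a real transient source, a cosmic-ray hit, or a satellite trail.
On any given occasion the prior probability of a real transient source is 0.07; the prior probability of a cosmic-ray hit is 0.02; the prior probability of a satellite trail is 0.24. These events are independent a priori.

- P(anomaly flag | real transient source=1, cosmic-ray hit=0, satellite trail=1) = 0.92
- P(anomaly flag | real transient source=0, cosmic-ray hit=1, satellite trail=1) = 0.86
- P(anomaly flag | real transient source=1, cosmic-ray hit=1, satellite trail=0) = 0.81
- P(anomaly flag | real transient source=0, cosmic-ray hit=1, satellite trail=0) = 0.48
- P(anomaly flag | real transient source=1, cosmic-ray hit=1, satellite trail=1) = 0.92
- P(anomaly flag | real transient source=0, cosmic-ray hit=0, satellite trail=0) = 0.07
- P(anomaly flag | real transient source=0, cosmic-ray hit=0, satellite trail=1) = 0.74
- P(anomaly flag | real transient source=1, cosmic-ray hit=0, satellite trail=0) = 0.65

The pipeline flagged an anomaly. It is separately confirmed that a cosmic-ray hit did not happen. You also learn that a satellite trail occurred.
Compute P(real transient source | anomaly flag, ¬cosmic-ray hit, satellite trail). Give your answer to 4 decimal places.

By total probability over both values of real transient source:
  P(anomaly flag | ¬cosmic-ray hit, satellite trail) = 0.74×0.93 + 0.92×0.07
        = 0.688200 + 0.064400 = 0.752600
Configurations with real transient source contribute 0.064400, so
  P(real transient source | anomaly flag, ¬cosmic-ray hit, satellite trail) = 0.064400 / 0.752600 ≈ 0.0856

P(real transient source | anomaly flag, ¬cosmic-ray hit, satellite trail) ≈ 0.0856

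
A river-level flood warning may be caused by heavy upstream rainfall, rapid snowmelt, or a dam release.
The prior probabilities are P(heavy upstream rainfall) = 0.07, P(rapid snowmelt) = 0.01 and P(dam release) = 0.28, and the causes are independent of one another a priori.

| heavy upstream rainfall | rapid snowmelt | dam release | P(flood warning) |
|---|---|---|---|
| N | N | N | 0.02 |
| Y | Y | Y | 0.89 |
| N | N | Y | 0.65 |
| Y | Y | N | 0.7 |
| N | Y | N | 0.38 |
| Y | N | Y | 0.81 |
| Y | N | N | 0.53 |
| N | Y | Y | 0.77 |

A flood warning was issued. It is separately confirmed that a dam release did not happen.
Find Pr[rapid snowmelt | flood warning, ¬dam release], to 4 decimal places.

Pr[rapid snowmelt | flood warning, ¬dam release] ≈ 0.0680

Sum P(flood warning|·) weighted by the priors over the 4 (heavy upstream rainfall, rapid snowmelt) configurations:
  P(flood warning | ¬dam release) = 0.02·0.93·0.99 + 0.38·0.93·0.01 + 0.53·0.07·0.99 + 0.7·0.07·0.01
        = 0.018414 + 0.003534 + 0.036729 + 0.000490 = 0.059167
Keeping only the rapid snowmelt-present terms gives 0.004024, so
  P(rapid snowmelt | flood warning, ¬dam release) = 0.004024 / 0.059167 ≈ 0.0680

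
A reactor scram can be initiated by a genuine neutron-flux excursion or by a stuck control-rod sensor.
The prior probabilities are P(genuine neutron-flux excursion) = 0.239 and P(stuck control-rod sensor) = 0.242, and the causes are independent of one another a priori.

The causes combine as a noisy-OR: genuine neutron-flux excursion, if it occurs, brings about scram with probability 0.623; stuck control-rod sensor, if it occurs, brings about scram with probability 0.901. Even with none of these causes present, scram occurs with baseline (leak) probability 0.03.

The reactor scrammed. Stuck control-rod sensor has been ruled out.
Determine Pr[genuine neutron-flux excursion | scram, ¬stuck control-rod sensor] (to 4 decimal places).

Under noisy-OR, P(scram | causes) = 1 − (1−0.03)·∏(1−qᵢ) over the active causes.
P(scram | ¬stuck control-rod sensor) = 0.03×0.761 + 0.63431×0.239 = 0.022830 + 0.151600 = 0.174430
Restricting to configurations with genuine neutron-flux excursion present: 0.63431×0.239 = 0.151600.
P(genuine neutron-flux excursion | scram, ¬stuck control-rod sensor) = 0.151600 / 0.174430 ≈ 0.8691

Pr[genuine neutron-flux excursion | scram, ¬stuck control-rod sensor] ≈ 0.8691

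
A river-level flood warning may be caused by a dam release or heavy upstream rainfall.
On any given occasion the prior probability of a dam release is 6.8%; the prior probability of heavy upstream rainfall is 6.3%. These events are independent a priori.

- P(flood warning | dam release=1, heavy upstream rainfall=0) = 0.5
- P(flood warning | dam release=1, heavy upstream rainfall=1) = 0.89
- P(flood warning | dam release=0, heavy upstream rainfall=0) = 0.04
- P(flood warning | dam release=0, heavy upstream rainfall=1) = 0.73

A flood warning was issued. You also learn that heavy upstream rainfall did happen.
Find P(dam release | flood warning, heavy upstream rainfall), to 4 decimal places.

P(flood warning | heavy upstream rainfall) = 0.73·0.932 + 0.89·0.068 = 0.680360 + 0.060520 = 0.740880
The dam release-present share is 0.89·0.068 = 0.060520.
So P(dam release | flood warning, heavy upstream rainfall) = 0.060520/0.740880 ≈ 0.0817.

P(dam release | flood warning, heavy upstream rainfall) ≈ 0.0817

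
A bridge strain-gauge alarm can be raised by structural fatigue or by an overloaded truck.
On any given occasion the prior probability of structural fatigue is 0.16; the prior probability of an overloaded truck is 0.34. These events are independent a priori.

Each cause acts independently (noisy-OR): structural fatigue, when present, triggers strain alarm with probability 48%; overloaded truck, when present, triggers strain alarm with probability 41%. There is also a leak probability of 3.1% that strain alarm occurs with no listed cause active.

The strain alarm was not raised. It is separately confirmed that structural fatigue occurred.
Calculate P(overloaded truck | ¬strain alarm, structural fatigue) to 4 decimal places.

Under noisy-OR, P(strain alarm | causes) = 1 − (1−0.031)·∏(1−qᵢ) over the active causes.
Numerator (weight on configurations with overloaded truck): 0.297289·0.34 = 0.101078
Denominator P(¬strain alarm | structural fatigue): 0.50388·0.66 + 0.297289·0.34 = 0.433639
Posterior = 0.101078 / 0.433639 ≈ 0.2331

P(overloaded truck | ¬strain alarm, structural fatigue) ≈ 0.2331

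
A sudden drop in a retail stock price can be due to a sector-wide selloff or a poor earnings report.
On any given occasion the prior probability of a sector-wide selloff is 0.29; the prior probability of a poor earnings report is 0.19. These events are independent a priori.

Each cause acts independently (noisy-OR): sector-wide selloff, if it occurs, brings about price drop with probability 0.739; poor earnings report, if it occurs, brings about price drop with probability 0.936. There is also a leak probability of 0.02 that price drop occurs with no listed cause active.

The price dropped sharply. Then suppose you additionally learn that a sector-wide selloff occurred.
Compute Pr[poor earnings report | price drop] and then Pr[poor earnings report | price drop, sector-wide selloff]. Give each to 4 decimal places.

Under noisy-OR, P(price drop | causes) = 1 − (1−0.02)·∏(1−qᵢ) over the active causes.
Numerator (weight on configurations with poor earnings report): 0.126439 + 0.054198 = 0.180637
The normalizing constant is 0.02*0.71*0.81 + 0.93728*0.71*0.19 + 0.74422*0.29*0.81 + 0.98363*0.29*0.19 = 0.366956
Posterior = 0.180637 / 0.366956 ≈ 0.4923

With the extra evidence:
By total probability over both values of poor earnings report:
  P(price drop | sector-wide selloff) = 0.74422*0.81 + 0.98363*0.19
        = 0.602818 + 0.186890 = 0.789708
The terms with poor earnings report present sum to 0.186890, so
  P(poor earnings report | price drop, sector-wide selloff) = 0.186890 / 0.789708 ≈ 0.2367
— sector-wide selloff explains away the evidence for poor earnings report.

Pr[poor earnings report | price drop] ≈ 0.4923; Pr[poor earnings report | price drop, sector-wide selloff] ≈ 0.2367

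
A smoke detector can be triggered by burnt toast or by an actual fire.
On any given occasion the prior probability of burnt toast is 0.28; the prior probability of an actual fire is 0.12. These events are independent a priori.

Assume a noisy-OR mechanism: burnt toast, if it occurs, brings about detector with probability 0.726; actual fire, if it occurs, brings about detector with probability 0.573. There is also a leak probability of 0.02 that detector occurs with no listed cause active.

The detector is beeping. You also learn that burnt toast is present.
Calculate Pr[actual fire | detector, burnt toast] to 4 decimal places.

Under noisy-OR, P(detector | causes) = 1 − (1−0.02)·∏(1−qᵢ) over the active causes.
P(detector | burnt toast) = 0.73148×0.88 + 0.885342×0.12 = 0.643702 + 0.106241 = 0.749943
Of this, 0.106241 comes from 0.885342×0.12 (the actual fire=true cases).
P(actual fire | detector, burnt toast) = 0.106241 / 0.749943 ≈ 0.1417

Pr[actual fire | detector, burnt toast] ≈ 0.1417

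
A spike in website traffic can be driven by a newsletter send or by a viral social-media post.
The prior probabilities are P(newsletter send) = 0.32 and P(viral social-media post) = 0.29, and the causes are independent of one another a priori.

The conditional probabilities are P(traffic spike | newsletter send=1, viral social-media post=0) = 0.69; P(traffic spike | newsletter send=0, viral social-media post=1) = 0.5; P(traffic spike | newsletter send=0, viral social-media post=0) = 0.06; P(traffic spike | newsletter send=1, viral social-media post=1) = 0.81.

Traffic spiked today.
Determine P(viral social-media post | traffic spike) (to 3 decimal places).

Numerator (weight on configurations with viral social-media post): 0.098600 + 0.075168 = 0.173768
Denominator P(traffic spike): 0.06×0.68×0.71 + 0.5×0.68×0.29 + 0.69×0.32×0.71 + 0.81×0.32×0.29 = 0.359504
Posterior = 0.173768 / 0.359504 ≈ 0.483

P(viral social-media post | traffic spike) ≈ 0.483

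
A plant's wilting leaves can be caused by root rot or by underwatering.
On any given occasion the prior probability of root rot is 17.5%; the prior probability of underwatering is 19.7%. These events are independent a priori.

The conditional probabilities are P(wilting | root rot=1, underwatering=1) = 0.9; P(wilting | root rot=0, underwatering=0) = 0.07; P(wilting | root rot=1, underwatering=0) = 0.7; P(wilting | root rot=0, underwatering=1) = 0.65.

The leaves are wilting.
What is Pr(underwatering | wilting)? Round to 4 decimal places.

P(wilting) = 0.07*0.825*0.803 + 0.65*0.825*0.197 + 0.7*0.175*0.803 + 0.9*0.175*0.197 = 0.046373 + 0.105641 + 0.098367 + 0.031028 = 0.281409
The underwatering-present share is 0.105641 + 0.031028 = 0.136669.
P(underwatering | wilting) = 0.136669 / 0.281409 ≈ 0.4857

Pr(underwatering | wilting) ≈ 0.4857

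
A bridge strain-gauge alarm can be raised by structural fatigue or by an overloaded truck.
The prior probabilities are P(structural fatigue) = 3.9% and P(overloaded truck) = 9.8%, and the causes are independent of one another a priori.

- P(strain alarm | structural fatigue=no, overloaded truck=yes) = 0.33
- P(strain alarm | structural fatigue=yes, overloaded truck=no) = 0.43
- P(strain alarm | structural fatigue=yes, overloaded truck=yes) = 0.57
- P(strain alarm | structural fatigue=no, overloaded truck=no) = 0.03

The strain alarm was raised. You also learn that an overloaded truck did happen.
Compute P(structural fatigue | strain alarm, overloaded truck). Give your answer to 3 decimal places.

Numerator (weight on configurations with structural fatigue): 0.57×0.039 = 0.022230
The normalizing constant is 0.33×0.961 + 0.57×0.039 = 0.339360
P(structural fatigue | strain alarm, overloaded truck) = 0.022230/0.339360 ≈ 0.066

P(structural fatigue | strain alarm, overloaded truck) ≈ 0.066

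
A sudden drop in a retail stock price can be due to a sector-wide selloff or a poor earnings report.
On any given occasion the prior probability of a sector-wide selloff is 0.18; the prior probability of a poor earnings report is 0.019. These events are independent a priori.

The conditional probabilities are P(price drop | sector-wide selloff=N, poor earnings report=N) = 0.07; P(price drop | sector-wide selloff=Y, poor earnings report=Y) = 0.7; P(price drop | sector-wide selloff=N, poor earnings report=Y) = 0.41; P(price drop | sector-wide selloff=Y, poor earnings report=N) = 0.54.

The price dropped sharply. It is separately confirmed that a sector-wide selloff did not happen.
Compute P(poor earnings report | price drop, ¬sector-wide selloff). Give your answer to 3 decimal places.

P(poor earnings report | price drop, ¬sector-wide selloff) ≈ 0.102

P(price drop | ¬sector-wide selloff) = 0.07·0.981 + 0.41·0.019 = 0.068670 + 0.007790 = 0.076460
Of this, 0.007790 comes from 0.41·0.019 (the poor earnings report=true cases).
So P(poor earnings report | price drop, ¬sector-wide selloff) = 0.007790/0.076460 ≈ 0.102.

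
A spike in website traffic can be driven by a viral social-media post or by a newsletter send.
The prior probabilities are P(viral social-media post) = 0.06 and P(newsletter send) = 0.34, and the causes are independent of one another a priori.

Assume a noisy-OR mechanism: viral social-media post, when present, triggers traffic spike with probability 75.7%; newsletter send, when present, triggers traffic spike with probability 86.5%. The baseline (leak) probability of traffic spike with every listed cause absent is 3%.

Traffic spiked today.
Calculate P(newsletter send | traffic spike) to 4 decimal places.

P(newsletter send | traffic spike) ≈ 0.8589

Under noisy-OR, P(traffic spike | causes) = 1 − (1−0.03)·∏(1−qᵢ) over the active causes.
Numerator (weight on configurations with newsletter send): 0.277748 + 0.019751 = 0.297499
Normalizer over all consistent configurations: 0.03·0.94·0.66 + 0.86905·0.94·0.34 + 0.76429·0.06·0.66 + 0.968179·0.06·0.34 = 0.346377
P(newsletter send | traffic spike) = 0.297499/0.346377 ≈ 0.8589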